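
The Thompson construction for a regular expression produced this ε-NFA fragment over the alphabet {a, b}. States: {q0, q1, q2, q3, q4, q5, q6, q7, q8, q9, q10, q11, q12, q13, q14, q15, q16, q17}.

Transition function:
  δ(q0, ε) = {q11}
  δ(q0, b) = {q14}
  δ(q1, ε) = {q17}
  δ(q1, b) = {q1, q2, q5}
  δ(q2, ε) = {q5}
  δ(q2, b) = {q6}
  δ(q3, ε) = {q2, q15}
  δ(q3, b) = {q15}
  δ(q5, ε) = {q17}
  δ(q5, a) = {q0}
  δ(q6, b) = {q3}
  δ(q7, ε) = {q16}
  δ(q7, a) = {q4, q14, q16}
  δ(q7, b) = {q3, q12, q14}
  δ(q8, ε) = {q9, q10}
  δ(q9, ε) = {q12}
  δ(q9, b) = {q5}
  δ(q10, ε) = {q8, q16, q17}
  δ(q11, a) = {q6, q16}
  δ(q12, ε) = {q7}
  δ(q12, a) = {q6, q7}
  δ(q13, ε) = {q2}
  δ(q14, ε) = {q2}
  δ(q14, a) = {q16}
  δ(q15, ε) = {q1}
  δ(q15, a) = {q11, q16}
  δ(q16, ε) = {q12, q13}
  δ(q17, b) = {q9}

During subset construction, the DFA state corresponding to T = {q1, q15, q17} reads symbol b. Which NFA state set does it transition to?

{q1, q2, q5, q7, q9, q12, q13, q16, q17}

q1 on b → {q1, q2, q5}.
q17 on b → {q9}.
No b-transition from q15.
Union after reading b: {q1, q2, q5, q9}.
Now take the ε-closure:
From q1 via ε: add q17.
From q9 via ε: add q12.
From q12 via ε: add q7.
From q7 via ε: add q16.
From q16 via ε: add q13.
No new states can be added; the closed set is {q1, q2, q5, q7, q9, q12, q13, q16, q17}.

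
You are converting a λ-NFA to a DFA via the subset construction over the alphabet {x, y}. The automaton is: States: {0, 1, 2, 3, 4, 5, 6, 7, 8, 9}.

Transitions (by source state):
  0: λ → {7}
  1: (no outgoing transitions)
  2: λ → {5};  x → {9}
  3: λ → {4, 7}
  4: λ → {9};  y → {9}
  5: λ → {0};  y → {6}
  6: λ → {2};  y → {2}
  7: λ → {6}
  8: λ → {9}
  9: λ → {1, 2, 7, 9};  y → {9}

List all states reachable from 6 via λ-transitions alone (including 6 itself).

Start with {6}.
From 6 via λ: add 2.
From 2 via λ: add 5.
From 5 via λ: add 0.
From 0 via λ: add 7.
No new states can be added; the closed set is {0, 2, 5, 6, 7}.

{0, 2, 5, 6, 7}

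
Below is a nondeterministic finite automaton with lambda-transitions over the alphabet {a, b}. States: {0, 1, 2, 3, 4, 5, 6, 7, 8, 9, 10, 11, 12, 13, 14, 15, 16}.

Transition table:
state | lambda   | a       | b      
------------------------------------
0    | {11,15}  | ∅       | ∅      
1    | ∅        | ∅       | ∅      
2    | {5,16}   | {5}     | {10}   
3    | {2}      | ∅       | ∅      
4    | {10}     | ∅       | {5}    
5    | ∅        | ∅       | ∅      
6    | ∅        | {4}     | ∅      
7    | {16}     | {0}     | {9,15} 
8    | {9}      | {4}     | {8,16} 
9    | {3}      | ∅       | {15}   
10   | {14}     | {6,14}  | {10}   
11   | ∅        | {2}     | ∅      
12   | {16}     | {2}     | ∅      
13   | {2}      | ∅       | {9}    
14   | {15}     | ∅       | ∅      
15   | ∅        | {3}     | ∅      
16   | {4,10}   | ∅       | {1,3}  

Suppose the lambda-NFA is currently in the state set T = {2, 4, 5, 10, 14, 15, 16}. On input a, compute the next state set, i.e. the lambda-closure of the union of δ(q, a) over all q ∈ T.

2 on a → {5}.
10 on a → {6, 14}.
15 on a → {3}.
No a-transition from 4, 5, 14, 16.
Union after reading a: {3, 5, 6, 14}.
Now take the lambda-closure:
From 3 via lambda: add 2.
From 14 via lambda: add 15.
From 2 via lambda: add 16.
From 16 via lambda: add 4, 10.
No new states can be added; the closed set is {2, 3, 4, 5, 6, 10, 14, 15, 16}.

{2, 3, 4, 5, 6, 10, 14, 15, 16}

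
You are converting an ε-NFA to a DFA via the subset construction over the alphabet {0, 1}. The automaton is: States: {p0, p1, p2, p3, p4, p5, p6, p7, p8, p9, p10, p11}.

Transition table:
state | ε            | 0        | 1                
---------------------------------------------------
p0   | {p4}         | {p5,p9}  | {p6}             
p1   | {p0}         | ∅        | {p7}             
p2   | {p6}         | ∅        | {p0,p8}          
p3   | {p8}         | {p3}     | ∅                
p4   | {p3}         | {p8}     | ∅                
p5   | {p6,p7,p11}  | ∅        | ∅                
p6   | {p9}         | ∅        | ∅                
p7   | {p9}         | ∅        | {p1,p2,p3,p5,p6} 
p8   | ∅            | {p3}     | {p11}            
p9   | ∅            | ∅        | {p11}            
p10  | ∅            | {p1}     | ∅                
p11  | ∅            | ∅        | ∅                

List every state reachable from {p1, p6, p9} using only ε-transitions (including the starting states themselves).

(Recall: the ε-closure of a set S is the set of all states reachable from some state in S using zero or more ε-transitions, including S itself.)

{p0, p1, p3, p4, p6, p8, p9}

Start with {p1, p6, p9}.
From p1 via ε: add p0.
From p0 via ε: add p4.
From p4 via ε: add p3.
From p3 via ε: add p8.
No new states can be added; the closed set is {p0, p1, p3, p4, p6, p8, p9}.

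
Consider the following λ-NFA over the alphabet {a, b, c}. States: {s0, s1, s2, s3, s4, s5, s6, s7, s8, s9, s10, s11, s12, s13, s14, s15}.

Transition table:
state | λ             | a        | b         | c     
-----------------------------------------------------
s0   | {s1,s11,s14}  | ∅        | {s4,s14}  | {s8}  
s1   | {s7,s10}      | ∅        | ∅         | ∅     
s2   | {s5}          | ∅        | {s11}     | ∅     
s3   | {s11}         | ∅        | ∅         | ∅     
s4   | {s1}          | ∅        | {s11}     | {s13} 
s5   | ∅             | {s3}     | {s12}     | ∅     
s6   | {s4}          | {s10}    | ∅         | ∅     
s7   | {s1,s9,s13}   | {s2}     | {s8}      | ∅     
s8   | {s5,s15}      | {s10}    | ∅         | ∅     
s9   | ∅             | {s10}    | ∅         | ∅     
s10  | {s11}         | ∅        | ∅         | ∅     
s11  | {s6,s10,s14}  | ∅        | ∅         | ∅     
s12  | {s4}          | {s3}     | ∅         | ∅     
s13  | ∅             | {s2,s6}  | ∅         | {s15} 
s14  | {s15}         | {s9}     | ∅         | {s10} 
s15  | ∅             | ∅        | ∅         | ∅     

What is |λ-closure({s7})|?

Start with {s7}.
From s7 via λ: add s1, s9, s13.
From s1 via λ: add s10.
From s10 via λ: add s11.
From s11 via λ: add s6, s14.
From s6 via λ: add s4.
From s14 via λ: add s15.
λ-closure = {s1, s4, s6, s7, s9, s10, s11, s13, s14, s15}, which has 10 states.

10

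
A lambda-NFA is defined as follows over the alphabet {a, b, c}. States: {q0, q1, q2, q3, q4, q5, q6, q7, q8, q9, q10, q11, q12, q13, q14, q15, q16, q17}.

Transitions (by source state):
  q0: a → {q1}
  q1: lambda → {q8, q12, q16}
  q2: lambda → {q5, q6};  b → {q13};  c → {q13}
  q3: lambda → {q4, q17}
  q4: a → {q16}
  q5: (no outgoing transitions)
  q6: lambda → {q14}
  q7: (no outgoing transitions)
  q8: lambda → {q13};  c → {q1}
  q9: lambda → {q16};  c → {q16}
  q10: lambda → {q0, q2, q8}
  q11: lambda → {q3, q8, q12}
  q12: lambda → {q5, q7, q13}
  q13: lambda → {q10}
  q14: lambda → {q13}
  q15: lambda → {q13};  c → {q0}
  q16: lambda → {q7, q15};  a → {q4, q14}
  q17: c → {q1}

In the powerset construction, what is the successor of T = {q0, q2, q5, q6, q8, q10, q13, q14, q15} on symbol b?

{q0, q2, q5, q6, q8, q10, q13, q14}

q2 on b → {q13}.
No b-transition from q0, q5, q6, q8, q10, q13, q14, q15.
Union after reading b: {q13}.
Now take the lambda-closure:
From q13 via lambda: add q10.
From q10 via lambda: add q0, q2, q8.
From q2 via lambda: add q5, q6.
From q6 via lambda: add q14.
No new states can be added; the closed set is {q0, q2, q5, q6, q8, q10, q13, q14}.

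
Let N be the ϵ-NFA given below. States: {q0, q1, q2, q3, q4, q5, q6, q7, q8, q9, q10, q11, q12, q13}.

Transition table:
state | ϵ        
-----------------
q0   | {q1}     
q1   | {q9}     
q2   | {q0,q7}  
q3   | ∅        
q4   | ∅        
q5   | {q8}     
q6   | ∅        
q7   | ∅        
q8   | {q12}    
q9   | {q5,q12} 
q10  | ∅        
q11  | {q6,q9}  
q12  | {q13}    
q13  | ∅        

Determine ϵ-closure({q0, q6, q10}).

{q0, q1, q5, q6, q8, q9, q10, q12, q13}

Start with {q0, q6, q10}.
From q0 via ϵ: add q1.
From q1 via ϵ: add q9.
From q9 via ϵ: add q5, q12.
From q5 via ϵ: add q8.
From q12 via ϵ: add q13.
No new states can be added; the closed set is {q0, q1, q5, q6, q8, q9, q10, q12, q13}.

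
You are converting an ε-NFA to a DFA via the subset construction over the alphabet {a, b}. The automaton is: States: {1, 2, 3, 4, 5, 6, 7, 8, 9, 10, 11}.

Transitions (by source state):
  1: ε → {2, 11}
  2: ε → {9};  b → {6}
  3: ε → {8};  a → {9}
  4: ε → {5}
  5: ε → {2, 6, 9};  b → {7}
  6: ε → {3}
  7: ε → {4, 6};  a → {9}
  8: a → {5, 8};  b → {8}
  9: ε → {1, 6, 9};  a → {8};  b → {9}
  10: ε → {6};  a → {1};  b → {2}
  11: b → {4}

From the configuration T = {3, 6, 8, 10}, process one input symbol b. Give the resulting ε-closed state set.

8 on b → {8}.
10 on b → {2}.
No b-transition from 3, 6.
Union after reading b: {2, 8}.
Now take the ε-closure:
From 2 via ε: add 9.
From 9 via ε: add 1, 6.
From 1 via ε: add 11.
From 6 via ε: add 3.
No new states can be added; the closed set is {1, 2, 3, 6, 8, 9, 11}.

{1, 2, 3, 6, 8, 9, 11}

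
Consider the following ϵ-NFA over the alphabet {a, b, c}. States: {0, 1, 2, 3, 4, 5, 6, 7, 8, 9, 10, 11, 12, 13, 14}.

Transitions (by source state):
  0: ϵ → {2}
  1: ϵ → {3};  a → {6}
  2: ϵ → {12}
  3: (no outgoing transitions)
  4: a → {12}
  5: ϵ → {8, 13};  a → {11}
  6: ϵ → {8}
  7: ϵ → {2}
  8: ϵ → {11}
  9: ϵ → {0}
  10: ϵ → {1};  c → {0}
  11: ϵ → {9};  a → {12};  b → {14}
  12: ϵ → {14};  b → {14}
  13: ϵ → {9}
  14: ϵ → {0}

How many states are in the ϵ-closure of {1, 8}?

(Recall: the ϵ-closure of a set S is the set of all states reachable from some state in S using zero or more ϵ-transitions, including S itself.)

Start with {1, 8}.
From 1 via ϵ: add 3.
From 8 via ϵ: add 11.
From 11 via ϵ: add 9.
From 9 via ϵ: add 0.
From 0 via ϵ: add 2.
From 2 via ϵ: add 12.
From 12 via ϵ: add 14.
ϵ-closure = {0, 1, 2, 3, 8, 9, 11, 12, 14}, which has 9 states.

9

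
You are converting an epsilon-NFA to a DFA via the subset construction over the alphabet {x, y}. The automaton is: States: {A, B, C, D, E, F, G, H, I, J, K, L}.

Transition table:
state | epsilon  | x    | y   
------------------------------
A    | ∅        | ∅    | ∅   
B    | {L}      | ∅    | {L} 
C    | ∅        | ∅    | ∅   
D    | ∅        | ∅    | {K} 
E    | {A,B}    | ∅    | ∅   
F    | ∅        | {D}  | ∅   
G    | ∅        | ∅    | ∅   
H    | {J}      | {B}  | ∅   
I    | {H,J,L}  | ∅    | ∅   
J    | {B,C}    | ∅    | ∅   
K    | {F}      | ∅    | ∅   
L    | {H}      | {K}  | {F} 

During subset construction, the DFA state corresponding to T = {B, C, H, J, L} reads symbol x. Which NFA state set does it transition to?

H on x → {B}.
L on x → {K}.
No x-transition from B, C, J.
Union after reading x: {B, K}.
Now take the epsilon-closure:
From B via epsilon: add L.
From K via epsilon: add F.
From L via epsilon: add H.
From H via epsilon: add J.
From J via epsilon: add C.
No new states can be added; the closed set is {B, C, F, H, J, K, L}.

{B, C, F, H, J, K, L}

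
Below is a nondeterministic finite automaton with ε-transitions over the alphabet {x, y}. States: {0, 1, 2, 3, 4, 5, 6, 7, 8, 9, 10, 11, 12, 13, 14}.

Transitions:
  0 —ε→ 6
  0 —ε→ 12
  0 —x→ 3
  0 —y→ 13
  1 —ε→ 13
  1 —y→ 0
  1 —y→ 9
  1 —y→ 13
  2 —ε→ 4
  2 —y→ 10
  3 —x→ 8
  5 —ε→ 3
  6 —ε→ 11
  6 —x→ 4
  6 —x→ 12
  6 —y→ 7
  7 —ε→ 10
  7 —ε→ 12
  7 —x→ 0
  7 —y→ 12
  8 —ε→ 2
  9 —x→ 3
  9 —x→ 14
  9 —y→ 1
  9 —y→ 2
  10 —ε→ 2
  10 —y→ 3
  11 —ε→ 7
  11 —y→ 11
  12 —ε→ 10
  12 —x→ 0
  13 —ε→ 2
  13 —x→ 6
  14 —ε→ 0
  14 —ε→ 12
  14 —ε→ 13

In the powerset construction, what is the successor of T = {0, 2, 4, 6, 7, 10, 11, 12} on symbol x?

{0, 2, 3, 4, 6, 7, 10, 11, 12}

0 on x → {3}.
6 on x → {4, 12}.
7 on x → {0}.
12 on x → {0}.
No x-transition from 2, 4, 10, 11.
Union after reading x: {0, 3, 4, 12}.
Now take the ε-closure:
From 0 via ε: add 6.
From 12 via ε: add 10.
From 6 via ε: add 11.
From 10 via ε: add 2.
From 11 via ε: add 7.
No new states can be added; the closed set is {0, 2, 3, 4, 6, 7, 10, 11, 12}.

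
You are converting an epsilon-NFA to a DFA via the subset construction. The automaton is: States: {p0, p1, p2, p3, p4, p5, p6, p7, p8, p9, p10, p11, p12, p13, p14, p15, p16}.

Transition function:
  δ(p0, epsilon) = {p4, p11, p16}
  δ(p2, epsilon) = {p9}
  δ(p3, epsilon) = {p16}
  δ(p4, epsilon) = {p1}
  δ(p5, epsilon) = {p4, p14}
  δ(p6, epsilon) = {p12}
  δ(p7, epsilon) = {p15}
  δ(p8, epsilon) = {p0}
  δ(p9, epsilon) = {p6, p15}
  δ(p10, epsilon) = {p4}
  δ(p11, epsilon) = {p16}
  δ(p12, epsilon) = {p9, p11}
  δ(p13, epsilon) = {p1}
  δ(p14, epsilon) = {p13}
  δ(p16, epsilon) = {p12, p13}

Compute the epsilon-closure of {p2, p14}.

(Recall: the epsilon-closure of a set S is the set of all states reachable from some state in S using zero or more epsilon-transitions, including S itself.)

Start with {p2, p14}.
From p2 via epsilon: add p9.
From p14 via epsilon: add p13.
From p9 via epsilon: add p6, p15.
From p13 via epsilon: add p1.
From p6 via epsilon: add p12.
From p12 via epsilon: add p11.
From p11 via epsilon: add p16.
No new states can be added; the closed set is {p1, p2, p6, p9, p11, p12, p13, p14, p15, p16}.

{p1, p2, p6, p9, p11, p12, p13, p14, p15, p16}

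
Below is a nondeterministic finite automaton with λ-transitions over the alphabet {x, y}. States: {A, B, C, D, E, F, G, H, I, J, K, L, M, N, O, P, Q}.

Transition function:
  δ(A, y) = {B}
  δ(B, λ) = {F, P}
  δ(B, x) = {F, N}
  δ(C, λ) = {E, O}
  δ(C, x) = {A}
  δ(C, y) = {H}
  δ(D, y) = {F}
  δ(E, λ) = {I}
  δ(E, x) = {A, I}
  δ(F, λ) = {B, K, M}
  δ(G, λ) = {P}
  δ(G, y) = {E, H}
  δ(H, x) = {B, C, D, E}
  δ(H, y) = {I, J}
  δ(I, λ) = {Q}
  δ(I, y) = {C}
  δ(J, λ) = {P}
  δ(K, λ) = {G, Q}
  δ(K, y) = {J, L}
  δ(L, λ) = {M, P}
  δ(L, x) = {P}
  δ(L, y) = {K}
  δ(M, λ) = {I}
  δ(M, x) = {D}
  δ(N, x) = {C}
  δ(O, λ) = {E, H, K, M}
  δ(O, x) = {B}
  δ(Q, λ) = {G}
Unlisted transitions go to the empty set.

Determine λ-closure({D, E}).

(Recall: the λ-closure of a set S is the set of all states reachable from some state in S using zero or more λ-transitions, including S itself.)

Start with {D, E}.
From E via λ: add I.
From I via λ: add Q.
From Q via λ: add G.
From G via λ: add P.
No new states can be added; the closed set is {D, E, G, I, P, Q}.

{D, E, G, I, P, Q}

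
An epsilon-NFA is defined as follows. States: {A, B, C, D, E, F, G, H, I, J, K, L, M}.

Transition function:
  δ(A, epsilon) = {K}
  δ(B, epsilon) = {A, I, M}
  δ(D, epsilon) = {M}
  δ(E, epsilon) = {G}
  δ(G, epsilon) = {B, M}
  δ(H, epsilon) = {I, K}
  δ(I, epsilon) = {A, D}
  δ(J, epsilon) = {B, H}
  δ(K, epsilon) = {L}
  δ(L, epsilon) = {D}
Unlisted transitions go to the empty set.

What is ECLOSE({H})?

Start with {H}.
From H via epsilon: add I, K.
From I via epsilon: add A, D.
From K via epsilon: add L.
From D via epsilon: add M.
No new states can be added; the closed set is {A, D, H, I, K, L, M}.

{A, D, H, I, K, L, M}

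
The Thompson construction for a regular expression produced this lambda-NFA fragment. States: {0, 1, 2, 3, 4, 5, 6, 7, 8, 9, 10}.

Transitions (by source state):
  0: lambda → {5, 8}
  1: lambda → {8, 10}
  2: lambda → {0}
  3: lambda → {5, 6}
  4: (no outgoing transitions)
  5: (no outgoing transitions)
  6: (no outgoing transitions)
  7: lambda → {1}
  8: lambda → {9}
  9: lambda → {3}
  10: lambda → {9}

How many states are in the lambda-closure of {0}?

Start with {0}.
From 0 via lambda: add 5, 8.
From 8 via lambda: add 9.
From 9 via lambda: add 3.
From 3 via lambda: add 6.
lambda-closure = {0, 3, 5, 6, 8, 9}, which has 6 states.

6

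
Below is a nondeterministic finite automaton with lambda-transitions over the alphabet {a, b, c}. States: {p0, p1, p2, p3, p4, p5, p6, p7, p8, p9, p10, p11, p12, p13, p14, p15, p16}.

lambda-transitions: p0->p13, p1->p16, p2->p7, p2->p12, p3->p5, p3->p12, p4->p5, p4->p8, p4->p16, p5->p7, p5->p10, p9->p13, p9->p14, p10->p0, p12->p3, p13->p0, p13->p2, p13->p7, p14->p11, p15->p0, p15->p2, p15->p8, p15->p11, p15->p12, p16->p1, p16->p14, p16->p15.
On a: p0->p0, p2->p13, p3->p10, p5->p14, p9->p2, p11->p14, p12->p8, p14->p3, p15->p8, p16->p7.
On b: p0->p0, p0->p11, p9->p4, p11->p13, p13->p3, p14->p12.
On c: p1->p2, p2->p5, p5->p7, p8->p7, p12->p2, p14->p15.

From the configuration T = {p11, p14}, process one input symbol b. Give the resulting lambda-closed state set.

{p0, p2, p3, p5, p7, p10, p12, p13}

p11 on b → {p13}.
p14 on b → {p12}.
Union after reading b: {p12, p13}.
Now take the lambda-closure:
From p12 via lambda: add p3.
From p13 via lambda: add p0, p2, p7.
From p3 via lambda: add p5.
From p5 via lambda: add p10.
No new states can be added; the closed set is {p0, p2, p3, p5, p7, p10, p12, p13}.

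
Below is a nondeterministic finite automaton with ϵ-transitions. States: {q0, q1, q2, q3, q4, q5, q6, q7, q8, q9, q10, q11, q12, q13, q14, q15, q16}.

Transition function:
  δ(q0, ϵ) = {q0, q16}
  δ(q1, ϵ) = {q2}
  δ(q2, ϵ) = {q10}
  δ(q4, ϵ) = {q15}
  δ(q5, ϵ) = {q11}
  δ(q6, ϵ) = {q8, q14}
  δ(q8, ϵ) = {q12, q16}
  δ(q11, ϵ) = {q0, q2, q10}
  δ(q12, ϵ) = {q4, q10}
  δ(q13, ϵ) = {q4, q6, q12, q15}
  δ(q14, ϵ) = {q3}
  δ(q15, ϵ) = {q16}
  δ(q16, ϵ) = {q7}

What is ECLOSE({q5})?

{q0, q2, q5, q7, q10, q11, q16}

Start with {q5}.
From q5 via ϵ: add q11.
From q11 via ϵ: add q0, q2, q10.
From q0 via ϵ: add q16.
From q16 via ϵ: add q7.
No new states can be added; the closed set is {q0, q2, q5, q7, q10, q11, q16}.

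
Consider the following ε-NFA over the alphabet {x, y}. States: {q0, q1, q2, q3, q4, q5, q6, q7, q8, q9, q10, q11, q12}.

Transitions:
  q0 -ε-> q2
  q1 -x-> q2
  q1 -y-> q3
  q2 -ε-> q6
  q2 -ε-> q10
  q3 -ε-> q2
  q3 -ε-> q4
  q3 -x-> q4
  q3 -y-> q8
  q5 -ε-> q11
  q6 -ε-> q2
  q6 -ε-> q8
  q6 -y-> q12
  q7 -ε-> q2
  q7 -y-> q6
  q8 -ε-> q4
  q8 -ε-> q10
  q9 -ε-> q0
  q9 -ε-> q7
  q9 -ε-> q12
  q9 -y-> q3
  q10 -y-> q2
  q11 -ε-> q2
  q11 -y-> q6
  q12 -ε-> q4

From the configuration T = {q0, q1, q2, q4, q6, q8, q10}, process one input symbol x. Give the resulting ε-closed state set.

q1 on x → {q2}.
No x-transition from q0, q2, q4, q6, q8, q10.
Union after reading x: {q2}.
Now take the ε-closure:
From q2 via ε: add q6, q10.
From q6 via ε: add q8.
From q8 via ε: add q4.
No new states can be added; the closed set is {q2, q4, q6, q8, q10}.

{q2, q4, q6, q8, q10}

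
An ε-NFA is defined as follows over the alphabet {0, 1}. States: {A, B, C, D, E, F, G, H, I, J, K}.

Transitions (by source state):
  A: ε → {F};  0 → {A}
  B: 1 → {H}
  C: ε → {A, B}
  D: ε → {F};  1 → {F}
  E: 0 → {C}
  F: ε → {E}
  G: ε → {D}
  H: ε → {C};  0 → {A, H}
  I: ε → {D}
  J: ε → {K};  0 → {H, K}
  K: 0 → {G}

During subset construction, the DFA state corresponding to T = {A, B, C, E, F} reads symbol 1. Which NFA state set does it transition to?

{A, B, C, E, F, H}

B on 1 → {H}.
No 1-transition from A, C, E, F.
Union after reading 1: {H}.
Now take the ε-closure:
From H via ε: add C.
From C via ε: add A, B.
From A via ε: add F.
From F via ε: add E.
No new states can be added; the closed set is {A, B, C, E, F, H}.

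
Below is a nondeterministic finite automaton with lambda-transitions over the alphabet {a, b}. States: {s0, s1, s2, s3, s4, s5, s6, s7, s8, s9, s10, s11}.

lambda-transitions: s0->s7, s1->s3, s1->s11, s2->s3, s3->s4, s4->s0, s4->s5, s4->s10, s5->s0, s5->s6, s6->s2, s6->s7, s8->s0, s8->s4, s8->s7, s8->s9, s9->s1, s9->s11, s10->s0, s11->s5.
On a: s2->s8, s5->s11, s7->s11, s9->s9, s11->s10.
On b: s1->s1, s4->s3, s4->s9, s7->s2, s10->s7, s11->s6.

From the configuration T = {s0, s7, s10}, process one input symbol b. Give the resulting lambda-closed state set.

s7 on b → {s2}.
s10 on b → {s7}.
No b-transition from s0.
Union after reading b: {s2, s7}.
Now take the lambda-closure:
From s2 via lambda: add s3.
From s3 via lambda: add s4.
From s4 via lambda: add s0, s5, s10.
From s5 via lambda: add s6.
No new states can be added; the closed set is {s0, s2, s3, s4, s5, s6, s7, s10}.

{s0, s2, s3, s4, s5, s6, s7, s10}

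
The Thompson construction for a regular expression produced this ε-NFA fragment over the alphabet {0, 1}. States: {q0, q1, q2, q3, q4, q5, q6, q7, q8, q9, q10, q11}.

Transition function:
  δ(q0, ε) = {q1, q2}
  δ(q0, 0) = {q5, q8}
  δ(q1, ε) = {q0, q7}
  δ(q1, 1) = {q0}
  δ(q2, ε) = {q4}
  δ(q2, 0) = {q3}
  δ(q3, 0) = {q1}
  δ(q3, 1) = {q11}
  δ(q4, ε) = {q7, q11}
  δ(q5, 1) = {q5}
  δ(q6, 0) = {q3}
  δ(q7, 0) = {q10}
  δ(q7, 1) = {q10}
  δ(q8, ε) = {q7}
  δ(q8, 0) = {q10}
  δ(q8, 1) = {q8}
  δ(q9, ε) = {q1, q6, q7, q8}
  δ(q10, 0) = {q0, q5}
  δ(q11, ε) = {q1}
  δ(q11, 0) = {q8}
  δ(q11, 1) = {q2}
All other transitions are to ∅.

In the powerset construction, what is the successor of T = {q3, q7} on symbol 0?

{q0, q1, q2, q4, q7, q10, q11}

q3 on 0 → {q1}.
q7 on 0 → {q10}.
Union after reading 0: {q1, q10}.
Now take the ε-closure:
From q1 via ε: add q0, q7.
From q0 via ε: add q2.
From q2 via ε: add q4.
From q4 via ε: add q11.
No new states can be added; the closed set is {q0, q1, q2, q4, q7, q10, q11}.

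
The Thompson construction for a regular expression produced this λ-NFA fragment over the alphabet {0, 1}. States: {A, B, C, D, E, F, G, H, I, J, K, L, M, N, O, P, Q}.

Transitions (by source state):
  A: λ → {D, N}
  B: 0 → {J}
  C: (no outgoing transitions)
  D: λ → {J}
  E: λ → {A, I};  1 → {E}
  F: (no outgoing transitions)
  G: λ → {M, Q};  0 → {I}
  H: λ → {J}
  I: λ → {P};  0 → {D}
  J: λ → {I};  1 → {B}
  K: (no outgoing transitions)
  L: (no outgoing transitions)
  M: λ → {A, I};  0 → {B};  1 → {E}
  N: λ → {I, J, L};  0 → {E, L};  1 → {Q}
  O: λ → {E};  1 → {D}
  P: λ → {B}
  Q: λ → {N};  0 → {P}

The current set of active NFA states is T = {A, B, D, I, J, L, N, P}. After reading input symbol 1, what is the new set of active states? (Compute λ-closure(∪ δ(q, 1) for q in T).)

J on 1 → {B}.
N on 1 → {Q}.
No 1-transition from A, B, D, I, L, P.
Union after reading 1: {B, Q}.
Now take the λ-closure:
From Q via λ: add N.
From N via λ: add I, J, L.
From I via λ: add P.
No new states can be added; the closed set is {B, I, J, L, N, P, Q}.

{B, I, J, L, N, P, Q}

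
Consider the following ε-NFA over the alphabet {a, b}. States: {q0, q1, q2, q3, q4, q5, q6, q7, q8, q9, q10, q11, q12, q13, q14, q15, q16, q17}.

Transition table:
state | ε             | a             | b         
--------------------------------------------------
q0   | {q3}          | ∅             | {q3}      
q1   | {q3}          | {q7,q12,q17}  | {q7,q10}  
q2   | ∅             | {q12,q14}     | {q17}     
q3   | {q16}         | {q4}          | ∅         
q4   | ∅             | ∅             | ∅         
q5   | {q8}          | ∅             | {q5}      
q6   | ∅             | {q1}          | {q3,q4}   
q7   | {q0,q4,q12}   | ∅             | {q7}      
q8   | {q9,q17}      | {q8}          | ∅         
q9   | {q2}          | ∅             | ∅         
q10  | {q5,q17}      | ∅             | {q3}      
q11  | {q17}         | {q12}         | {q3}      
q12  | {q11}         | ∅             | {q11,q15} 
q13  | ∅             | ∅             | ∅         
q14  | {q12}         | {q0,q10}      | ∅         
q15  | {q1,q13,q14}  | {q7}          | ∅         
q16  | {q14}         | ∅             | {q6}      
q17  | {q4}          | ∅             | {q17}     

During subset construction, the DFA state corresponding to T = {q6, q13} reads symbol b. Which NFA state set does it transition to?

{q3, q4, q11, q12, q14, q16, q17}

q6 on b → {q3, q4}.
No b-transition from q13.
Union after reading b: {q3, q4}.
Now take the ε-closure:
From q3 via ε: add q16.
From q16 via ε: add q14.
From q14 via ε: add q12.
From q12 via ε: add q11.
From q11 via ε: add q17.
No new states can be added; the closed set is {q3, q4, q11, q12, q14, q16, q17}.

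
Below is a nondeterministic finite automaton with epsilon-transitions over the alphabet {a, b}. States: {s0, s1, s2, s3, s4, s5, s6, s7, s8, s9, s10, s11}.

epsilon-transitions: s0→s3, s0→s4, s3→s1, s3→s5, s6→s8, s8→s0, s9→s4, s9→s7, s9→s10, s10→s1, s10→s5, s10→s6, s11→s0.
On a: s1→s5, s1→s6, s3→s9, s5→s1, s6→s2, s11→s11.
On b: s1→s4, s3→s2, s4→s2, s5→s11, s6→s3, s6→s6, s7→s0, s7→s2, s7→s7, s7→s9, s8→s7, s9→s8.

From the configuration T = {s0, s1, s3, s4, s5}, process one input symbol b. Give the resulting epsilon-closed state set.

s1 on b → {s4}.
s3 on b → {s2}.
s4 on b → {s2}.
s5 on b → {s11}.
No b-transition from s0.
Union after reading b: {s2, s4, s11}.
Now take the epsilon-closure:
From s11 via epsilon: add s0.
From s0 via epsilon: add s3.
From s3 via epsilon: add s1, s5.
No new states can be added; the closed set is {s0, s1, s2, s3, s4, s5, s11}.

{s0, s1, s2, s3, s4, s5, s11}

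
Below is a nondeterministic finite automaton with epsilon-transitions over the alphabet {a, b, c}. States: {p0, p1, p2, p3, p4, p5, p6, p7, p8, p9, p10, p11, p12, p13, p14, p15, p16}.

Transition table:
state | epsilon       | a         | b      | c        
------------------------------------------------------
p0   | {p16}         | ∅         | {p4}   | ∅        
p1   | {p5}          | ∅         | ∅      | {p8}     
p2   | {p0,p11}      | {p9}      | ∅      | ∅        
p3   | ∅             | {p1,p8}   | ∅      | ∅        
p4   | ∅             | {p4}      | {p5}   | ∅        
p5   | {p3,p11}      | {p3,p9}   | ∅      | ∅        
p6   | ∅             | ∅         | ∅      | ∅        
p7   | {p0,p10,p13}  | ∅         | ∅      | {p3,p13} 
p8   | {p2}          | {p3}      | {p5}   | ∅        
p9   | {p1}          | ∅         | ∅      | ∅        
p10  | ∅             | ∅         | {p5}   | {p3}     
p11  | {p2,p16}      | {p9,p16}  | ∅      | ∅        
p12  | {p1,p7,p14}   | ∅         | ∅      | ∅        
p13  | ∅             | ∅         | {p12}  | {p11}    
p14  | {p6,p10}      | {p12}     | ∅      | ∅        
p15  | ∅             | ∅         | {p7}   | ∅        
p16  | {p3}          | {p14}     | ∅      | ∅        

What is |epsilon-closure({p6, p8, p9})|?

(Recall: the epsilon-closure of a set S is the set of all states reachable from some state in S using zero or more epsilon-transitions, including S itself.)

10

Start with {p6, p8, p9}.
From p8 via epsilon: add p2.
From p9 via epsilon: add p1.
From p1 via epsilon: add p5.
From p2 via epsilon: add p0, p11.
From p0 via epsilon: add p16.
From p5 via epsilon: add p3.
epsilon-closure = {p0, p1, p2, p3, p5, p6, p8, p9, p11, p16}, which has 10 states.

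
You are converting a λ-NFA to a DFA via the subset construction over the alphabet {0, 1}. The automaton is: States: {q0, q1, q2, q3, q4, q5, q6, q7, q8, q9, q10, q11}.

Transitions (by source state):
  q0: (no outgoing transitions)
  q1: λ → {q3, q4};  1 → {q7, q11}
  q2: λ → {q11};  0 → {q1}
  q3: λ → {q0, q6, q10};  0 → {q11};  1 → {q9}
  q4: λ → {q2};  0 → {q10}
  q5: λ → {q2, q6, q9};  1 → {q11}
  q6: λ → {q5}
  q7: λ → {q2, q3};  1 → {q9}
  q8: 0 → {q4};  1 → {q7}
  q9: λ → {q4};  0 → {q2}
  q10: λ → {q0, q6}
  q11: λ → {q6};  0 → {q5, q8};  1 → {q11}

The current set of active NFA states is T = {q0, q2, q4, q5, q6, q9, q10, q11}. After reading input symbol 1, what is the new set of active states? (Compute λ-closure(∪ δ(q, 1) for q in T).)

{q2, q4, q5, q6, q9, q11}

q5 on 1 → {q11}.
q11 on 1 → {q11}.
No 1-transition from q0, q2, q4, q6, q9, q10.
Union after reading 1: {q11}.
Now take the λ-closure:
From q11 via λ: add q6.
From q6 via λ: add q5.
From q5 via λ: add q2, q9.
From q9 via λ: add q4.
No new states can be added; the closed set is {q2, q4, q5, q6, q9, q11}.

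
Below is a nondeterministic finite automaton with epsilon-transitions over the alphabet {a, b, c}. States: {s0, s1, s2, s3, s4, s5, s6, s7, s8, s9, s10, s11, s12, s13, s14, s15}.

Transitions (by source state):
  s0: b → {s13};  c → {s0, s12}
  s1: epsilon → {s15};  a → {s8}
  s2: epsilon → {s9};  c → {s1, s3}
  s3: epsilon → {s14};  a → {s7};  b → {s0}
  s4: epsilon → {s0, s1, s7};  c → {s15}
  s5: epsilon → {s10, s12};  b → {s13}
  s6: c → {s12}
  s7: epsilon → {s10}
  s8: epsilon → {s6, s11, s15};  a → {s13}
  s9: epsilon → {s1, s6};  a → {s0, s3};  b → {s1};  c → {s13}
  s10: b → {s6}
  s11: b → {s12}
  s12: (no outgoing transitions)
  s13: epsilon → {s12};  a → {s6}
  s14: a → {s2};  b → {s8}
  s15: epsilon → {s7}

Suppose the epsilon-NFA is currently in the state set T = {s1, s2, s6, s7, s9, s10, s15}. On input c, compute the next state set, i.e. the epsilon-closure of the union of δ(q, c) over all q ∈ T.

{s1, s3, s7, s10, s12, s13, s14, s15}

s2 on c → {s1, s3}.
s6 on c → {s12}.
s9 on c → {s13}.
No c-transition from s1, s7, s10, s15.
Union after reading c: {s1, s3, s12, s13}.
Now take the epsilon-closure:
From s1 via epsilon: add s15.
From s3 via epsilon: add s14.
From s15 via epsilon: add s7.
From s7 via epsilon: add s10.
No new states can be added; the closed set is {s1, s3, s7, s10, s12, s13, s14, s15}.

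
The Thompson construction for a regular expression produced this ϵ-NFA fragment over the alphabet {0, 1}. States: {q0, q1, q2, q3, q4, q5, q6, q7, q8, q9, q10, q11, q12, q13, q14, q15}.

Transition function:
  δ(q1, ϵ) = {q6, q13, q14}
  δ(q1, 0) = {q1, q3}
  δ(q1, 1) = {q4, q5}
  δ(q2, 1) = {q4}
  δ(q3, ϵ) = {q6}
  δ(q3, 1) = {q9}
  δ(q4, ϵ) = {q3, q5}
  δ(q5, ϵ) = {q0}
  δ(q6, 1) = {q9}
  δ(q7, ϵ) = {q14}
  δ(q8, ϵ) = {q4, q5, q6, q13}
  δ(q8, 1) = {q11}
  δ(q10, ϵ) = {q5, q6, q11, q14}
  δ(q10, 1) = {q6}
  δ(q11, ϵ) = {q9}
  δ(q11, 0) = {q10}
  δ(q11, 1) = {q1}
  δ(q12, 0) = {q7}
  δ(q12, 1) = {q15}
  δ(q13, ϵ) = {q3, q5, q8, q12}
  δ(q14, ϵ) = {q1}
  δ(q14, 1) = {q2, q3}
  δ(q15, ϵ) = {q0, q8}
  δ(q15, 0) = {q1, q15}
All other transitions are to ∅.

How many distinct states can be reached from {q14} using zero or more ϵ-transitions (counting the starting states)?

10

Start with {q14}.
From q14 via ϵ: add q1.
From q1 via ϵ: add q6, q13.
From q13 via ϵ: add q3, q5, q8, q12.
From q5 via ϵ: add q0.
From q8 via ϵ: add q4.
ϵ-closure = {q0, q1, q3, q4, q5, q6, q8, q12, q13, q14}, which has 10 states.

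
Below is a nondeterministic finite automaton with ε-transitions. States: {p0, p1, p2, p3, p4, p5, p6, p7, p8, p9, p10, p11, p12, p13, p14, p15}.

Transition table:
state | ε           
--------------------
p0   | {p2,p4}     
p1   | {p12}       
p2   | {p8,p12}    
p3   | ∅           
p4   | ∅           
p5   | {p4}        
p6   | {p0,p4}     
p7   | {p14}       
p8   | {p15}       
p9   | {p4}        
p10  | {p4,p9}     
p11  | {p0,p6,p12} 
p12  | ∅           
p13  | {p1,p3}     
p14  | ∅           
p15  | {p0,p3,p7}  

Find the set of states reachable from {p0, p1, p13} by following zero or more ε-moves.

Start with {p0, p1, p13}.
From p0 via ε: add p2, p4.
From p1 via ε: add p12.
From p13 via ε: add p3.
From p2 via ε: add p8.
From p8 via ε: add p15.
From p15 via ε: add p7.
From p7 via ε: add p14.
No new states can be added; the closed set is {p0, p1, p2, p3, p4, p7, p8, p12, p13, p14, p15}.

{p0, p1, p2, p3, p4, p7, p8, p12, p13, p14, p15}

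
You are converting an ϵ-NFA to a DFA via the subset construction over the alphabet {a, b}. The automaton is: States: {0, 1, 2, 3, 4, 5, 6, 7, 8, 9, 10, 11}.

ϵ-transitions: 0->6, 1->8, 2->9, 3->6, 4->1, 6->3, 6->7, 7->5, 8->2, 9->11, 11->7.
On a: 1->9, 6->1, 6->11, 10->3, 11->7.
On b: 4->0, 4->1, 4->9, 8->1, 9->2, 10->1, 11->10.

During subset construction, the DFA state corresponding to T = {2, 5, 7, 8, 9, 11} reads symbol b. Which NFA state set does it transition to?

8 on b → {1}.
9 on b → {2}.
11 on b → {10}.
No b-transition from 2, 5, 7.
Union after reading b: {1, 2, 10}.
Now take the ϵ-closure:
From 1 via ϵ: add 8.
From 2 via ϵ: add 9.
From 9 via ϵ: add 11.
From 11 via ϵ: add 7.
From 7 via ϵ: add 5.
No new states can be added; the closed set is {1, 2, 5, 7, 8, 9, 10, 11}.

{1, 2, 5, 7, 8, 9, 10, 11}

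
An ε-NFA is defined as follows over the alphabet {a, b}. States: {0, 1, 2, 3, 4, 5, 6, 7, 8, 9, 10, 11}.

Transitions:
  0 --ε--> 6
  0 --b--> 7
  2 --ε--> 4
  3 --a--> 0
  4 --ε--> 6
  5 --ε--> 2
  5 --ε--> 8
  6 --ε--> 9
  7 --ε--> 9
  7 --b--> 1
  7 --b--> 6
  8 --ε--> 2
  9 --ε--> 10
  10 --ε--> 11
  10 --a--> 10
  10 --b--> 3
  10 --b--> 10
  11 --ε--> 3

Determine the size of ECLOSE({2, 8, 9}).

8

Start with {2, 8, 9}.
From 2 via ε: add 4.
From 9 via ε: add 10.
From 4 via ε: add 6.
From 10 via ε: add 11.
From 11 via ε: add 3.
ε-closure = {2, 3, 4, 6, 8, 9, 10, 11}, which has 8 states.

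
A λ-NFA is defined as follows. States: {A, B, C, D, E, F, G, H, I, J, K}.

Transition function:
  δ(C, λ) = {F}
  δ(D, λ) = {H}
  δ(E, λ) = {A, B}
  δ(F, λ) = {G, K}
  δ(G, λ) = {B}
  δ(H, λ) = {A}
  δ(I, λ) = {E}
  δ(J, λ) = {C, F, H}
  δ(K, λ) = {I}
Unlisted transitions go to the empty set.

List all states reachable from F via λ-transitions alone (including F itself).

Start with {F}.
From F via λ: add G, K.
From G via λ: add B.
From K via λ: add I.
From I via λ: add E.
From E via λ: add A.
No new states can be added; the closed set is {A, B, E, F, G, I, K}.

{A, B, E, F, G, I, K}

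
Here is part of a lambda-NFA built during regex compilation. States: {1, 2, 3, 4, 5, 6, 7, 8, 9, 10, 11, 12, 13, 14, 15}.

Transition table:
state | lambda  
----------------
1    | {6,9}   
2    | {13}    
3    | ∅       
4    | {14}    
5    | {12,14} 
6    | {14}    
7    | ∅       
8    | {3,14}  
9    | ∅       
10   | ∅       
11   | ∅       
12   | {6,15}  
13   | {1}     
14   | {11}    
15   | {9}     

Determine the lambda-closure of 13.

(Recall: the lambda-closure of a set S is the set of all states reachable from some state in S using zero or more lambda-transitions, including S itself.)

Start with {13}.
From 13 via lambda: add 1.
From 1 via lambda: add 6, 9.
From 6 via lambda: add 14.
From 14 via lambda: add 11.
No new states can be added; the closed set is {1, 6, 9, 11, 13, 14}.

{1, 6, 9, 11, 13, 14}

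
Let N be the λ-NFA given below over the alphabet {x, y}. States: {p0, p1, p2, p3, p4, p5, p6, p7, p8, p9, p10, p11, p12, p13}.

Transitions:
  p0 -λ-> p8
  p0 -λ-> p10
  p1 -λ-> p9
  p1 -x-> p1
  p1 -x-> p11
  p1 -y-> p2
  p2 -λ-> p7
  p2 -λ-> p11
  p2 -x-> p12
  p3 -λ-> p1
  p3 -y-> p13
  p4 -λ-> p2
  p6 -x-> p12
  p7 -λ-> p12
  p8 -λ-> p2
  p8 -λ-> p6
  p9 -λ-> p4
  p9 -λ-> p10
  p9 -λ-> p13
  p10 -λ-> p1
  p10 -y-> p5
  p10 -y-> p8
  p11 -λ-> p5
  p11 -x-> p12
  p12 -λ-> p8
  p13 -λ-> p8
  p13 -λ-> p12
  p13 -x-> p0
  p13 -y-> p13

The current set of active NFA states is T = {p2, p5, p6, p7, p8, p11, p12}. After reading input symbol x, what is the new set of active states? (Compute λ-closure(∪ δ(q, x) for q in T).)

p2 on x → {p12}.
p6 on x → {p12}.
p11 on x → {p12}.
No x-transition from p5, p7, p8, p12.
Union after reading x: {p12}.
Now take the λ-closure:
From p12 via λ: add p8.
From p8 via λ: add p2, p6.
From p2 via λ: add p7, p11.
From p11 via λ: add p5.
No new states can be added; the closed set is {p2, p5, p6, p7, p8, p11, p12}.

{p2, p5, p6, p7, p8, p11, p12}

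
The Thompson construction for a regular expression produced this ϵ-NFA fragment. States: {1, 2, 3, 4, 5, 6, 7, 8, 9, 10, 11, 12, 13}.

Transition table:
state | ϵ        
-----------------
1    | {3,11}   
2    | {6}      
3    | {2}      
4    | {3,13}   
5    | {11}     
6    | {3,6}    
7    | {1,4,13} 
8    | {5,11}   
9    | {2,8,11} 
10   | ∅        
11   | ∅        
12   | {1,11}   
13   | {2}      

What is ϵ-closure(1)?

{1, 2, 3, 6, 11}

Start with {1}.
From 1 via ϵ: add 3, 11.
From 3 via ϵ: add 2.
From 2 via ϵ: add 6.
No new states can be added; the closed set is {1, 2, 3, 6, 11}.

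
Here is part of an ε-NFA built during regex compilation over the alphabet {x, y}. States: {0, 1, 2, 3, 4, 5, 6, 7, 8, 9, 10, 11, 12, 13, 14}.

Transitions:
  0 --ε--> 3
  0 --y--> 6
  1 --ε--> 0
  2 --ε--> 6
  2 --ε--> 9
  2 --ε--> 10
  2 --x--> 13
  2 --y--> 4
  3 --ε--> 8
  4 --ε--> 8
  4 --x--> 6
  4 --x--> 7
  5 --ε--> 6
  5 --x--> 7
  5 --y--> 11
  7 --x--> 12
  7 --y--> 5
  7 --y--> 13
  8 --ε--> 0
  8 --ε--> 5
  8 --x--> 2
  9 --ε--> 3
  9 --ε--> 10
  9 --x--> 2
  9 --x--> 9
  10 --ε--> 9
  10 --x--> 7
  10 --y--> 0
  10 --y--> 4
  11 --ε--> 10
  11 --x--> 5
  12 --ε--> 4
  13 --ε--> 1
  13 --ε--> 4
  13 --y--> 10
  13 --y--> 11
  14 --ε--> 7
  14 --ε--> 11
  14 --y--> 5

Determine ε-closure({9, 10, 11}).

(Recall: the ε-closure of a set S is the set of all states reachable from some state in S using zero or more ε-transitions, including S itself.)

{0, 3, 5, 6, 8, 9, 10, 11}

Start with {9, 10, 11}.
From 9 via ε: add 3.
From 3 via ε: add 8.
From 8 via ε: add 0, 5.
From 5 via ε: add 6.
No new states can be added; the closed set is {0, 3, 5, 6, 8, 9, 10, 11}.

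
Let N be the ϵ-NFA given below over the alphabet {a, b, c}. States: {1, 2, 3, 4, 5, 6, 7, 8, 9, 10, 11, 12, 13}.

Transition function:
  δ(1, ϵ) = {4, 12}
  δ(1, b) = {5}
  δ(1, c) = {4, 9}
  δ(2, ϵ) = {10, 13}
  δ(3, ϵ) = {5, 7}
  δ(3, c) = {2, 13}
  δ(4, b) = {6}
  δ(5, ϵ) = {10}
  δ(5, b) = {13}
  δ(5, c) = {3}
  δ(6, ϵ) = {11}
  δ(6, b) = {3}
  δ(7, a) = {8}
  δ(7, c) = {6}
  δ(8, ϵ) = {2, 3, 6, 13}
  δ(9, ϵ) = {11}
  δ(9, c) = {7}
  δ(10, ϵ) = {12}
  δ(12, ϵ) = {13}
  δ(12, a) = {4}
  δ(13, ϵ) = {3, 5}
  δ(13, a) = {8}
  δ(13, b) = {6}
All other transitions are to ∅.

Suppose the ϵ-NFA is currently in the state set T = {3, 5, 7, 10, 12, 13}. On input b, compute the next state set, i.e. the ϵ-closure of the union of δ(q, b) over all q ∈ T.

5 on b → {13}.
13 on b → {6}.
No b-transition from 3, 7, 10, 12.
Union after reading b: {6, 13}.
Now take the ϵ-closure:
From 6 via ϵ: add 11.
From 13 via ϵ: add 3, 5.
From 3 via ϵ: add 7.
From 5 via ϵ: add 10.
From 10 via ϵ: add 12.
No new states can be added; the closed set is {3, 5, 6, 7, 10, 11, 12, 13}.

{3, 5, 6, 7, 10, 11, 12, 13}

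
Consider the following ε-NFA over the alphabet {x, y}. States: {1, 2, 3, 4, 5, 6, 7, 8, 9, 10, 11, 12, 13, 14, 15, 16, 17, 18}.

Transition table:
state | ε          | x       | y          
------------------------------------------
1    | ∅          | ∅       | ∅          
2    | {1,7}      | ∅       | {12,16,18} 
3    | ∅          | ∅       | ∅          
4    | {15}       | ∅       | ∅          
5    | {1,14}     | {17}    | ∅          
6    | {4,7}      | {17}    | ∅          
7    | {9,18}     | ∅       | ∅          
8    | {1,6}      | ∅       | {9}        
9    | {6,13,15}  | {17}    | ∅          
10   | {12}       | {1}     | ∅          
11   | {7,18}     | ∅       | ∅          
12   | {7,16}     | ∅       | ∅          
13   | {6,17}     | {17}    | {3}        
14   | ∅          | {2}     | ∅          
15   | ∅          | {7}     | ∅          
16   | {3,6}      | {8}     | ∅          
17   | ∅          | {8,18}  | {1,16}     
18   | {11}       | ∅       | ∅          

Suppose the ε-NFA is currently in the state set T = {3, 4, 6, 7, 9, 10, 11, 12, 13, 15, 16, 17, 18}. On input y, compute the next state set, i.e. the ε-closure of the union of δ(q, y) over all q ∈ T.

13 on y → {3}.
17 on y → {1, 16}.
No y-transition from 3, 4, 6, 7, 9, 10, 11, 12, 15, 16, 18.
Union after reading y: {1, 3, 16}.
Now take the ε-closure:
From 16 via ε: add 6.
From 6 via ε: add 4, 7.
From 4 via ε: add 15.
From 7 via ε: add 9, 18.
From 9 via ε: add 13.
From 18 via ε: add 11.
From 13 via ε: add 17.
No new states can be added; the closed set is {1, 3, 4, 6, 7, 9, 11, 13, 15, 16, 17, 18}.

{1, 3, 4, 6, 7, 9, 11, 13, 15, 16, 17, 18}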